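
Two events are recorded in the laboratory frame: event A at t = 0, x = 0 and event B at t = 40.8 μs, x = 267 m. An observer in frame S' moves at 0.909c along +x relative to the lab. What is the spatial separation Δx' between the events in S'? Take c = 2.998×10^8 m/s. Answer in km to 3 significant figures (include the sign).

γ = 1/√(1 − 0.909²) = 2.3993
Δx' = γ(Δx − vΔt) = 2.3993 × (267 m − 0.909×(2.998×10^8 m/s)×40.8×10^-6 s)
= 2.3993 × (-10852 m) = -26.0 km

Δx' ≈ -26.0 km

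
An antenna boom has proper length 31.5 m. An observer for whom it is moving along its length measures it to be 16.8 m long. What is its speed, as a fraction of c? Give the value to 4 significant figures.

β ≈ 0.8459

γ = L₀/L = 31.5/16.8 = 1.87500
β = √(1 − 1/γ²) = 0.8459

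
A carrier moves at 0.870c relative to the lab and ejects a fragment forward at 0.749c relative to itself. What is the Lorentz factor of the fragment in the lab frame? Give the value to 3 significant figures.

γ ≈ 5.06

u_lab = (0.749 + 0.870)/(1 + 0.749×0.870) = 1.619/1.65163 = 0.980244
γ = 1/√(1 − 0.980244²) = 5.06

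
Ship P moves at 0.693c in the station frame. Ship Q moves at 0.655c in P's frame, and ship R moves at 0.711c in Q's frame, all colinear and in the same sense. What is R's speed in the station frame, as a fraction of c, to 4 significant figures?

u ≈ 0.9873c

Compose boost 2: (0.655 + 0.693)/(1 + 0.655×0.693) = 1.348/1.45392 = 0.927152
Compose boost 3: (0.711 + 0.927152)/(1 + 0.711×0.927152) = 1.63815/1.65920 = 0.9873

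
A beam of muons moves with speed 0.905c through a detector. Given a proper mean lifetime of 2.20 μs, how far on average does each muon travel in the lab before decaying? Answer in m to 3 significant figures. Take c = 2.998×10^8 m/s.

γ = 1/√(1 − 0.905²) = 2.3507
Dilated lifetime: Δt = γτ₀ = 2.3507 × 2.20 μs = 5.1715 μs
d = vΔt = 0.905c × 5.1715 μs = 2.7132×10^8 m/s × 5.1715×10^-6 s = 1400 m

d ≈ 1400 m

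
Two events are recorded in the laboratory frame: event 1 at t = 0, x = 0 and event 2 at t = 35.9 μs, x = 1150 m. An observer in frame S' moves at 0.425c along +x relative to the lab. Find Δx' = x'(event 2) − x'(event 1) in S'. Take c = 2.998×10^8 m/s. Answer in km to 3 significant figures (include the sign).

γ = 1/√(1 − 0.425²) = 1.1047
Δx' = γ(Δx − vΔt) = 1.1047 × (1150 m − 0.425×(2.998×10^8 m/s)×35.9×10^-6 s)
= 1.1047 × (-3424.2 m) = -3.78 km

Δx' ≈ -3.78 km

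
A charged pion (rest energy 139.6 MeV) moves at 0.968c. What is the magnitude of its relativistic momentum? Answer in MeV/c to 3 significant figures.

γ = 1/√(1 − 0.968²) = 3.9849
p = γβm₀c = 3.9849 × 0.968 × 139.6 MeV/c = 538 MeV/c

p ≈ 538 MeV/c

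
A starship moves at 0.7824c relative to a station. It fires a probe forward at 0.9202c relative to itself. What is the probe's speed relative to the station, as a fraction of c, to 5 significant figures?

Relativistic velocity addition: u = (u' + v)/(1 + u'v/c²)
= (0.9202 + 0.7824)/(1 + 0.9202×0.7824) = 1.7026/1.719964 = 0.98990

u ≈ 0.98990c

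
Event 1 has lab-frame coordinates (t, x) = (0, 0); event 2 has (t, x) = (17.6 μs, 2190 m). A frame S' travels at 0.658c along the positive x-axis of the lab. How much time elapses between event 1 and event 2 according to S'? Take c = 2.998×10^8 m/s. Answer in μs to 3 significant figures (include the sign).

Δt' ≈ 17.0 μs

γ = 1/√(1 − 0.658²) = 1.3280
Δt' = γ(Δt − vΔx/c²) = 1.3280 × (17.6 μs − 0.658×2190 m / (2.998×10^8 m/s))
= 1.3280 × (12.793 μs) = 17.0 μs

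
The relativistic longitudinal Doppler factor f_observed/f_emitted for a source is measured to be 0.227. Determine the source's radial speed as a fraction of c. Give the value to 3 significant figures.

f_obs/f_src = √((1−β)/(1+β)) = 0.227  ⇒  (1−β)/(1+β) = 0.051529
β = |1 − D²|/(1 + D²) = |1 − 0.051529|/(1 + 0.051529) = 0.902

β ≈ 0.902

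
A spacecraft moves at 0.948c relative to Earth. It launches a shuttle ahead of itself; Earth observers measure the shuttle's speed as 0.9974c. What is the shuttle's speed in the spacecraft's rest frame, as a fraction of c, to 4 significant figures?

Inverse velocity addition: u' = (u − v)/(1 − uv/c²)
= (0.9974 − 0.948)/(1 − 0.9974×0.948) = 0.04940/0.0544648 = 0.9070

u' ≈ 0.9070c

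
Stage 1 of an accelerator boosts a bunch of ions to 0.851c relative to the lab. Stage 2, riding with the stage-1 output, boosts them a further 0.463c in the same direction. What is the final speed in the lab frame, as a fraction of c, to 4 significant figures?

u ≈ 0.9426c

Compose boost 2: (0.463 + 0.851)/(1 + 0.463×0.851) = 1.314/1.39401 = 0.9426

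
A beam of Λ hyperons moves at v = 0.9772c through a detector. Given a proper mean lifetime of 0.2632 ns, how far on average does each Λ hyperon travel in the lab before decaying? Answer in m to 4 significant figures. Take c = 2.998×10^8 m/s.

d ≈ 0.3632 m

γ = 1/√(1 − 0.9772²) = 4.70985
Dilated lifetime: Δt = γτ₀ = 4.70985 × 0.2632 ns = 1.23963 ns
d = vΔt = 0.9772c × 1.23963 ns = 2.92965×10^8 m/s × 1.23963×10^-9 s = 0.3632 m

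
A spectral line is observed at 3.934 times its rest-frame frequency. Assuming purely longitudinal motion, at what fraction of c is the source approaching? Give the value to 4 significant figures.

β ≈ 0.8786

f_obs/f_src = √((1+β)/(1−β)) = 3.934  ⇒  (1+β)/(1−β) = 15.4764
β = |1 − D²|/(1 + D²) = |1 − 15.4764|/(1 + 15.4764) = 0.8786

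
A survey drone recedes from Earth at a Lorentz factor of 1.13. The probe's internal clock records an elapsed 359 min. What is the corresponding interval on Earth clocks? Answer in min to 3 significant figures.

Δt ≈ 406 min

γ = 1.13 (given)
Time dilation: Δt = γτ₀ = 1.13 × 359 min = 406 min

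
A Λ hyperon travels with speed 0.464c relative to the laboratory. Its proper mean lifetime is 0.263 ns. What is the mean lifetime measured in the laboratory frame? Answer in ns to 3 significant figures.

Δt ≈ 0.297 ns

γ = 1/√(1 − 0.464²) = 1.1289
Time dilation: Δt = γτ₀ = 1.1289 × 0.263 ns = 0.297 ns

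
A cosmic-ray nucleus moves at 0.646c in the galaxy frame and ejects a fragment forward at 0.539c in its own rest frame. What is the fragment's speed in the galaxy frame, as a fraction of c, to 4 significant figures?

Compose boost 2: (0.539 + 0.646)/(1 + 0.539×0.646) = 1.185/1.34819 = 0.8790

u ≈ 0.8790c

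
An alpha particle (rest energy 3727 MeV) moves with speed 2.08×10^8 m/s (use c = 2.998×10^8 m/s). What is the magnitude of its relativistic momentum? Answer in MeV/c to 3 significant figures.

β = v/c = 2.08×10^8 / 2.998×10^8 = 0.69380
γ = 1/√(1 − 0.69380²) = 1.3886
p = γβm₀c = 1.3886 × 0.69380 × 3727 MeV/c = 3590 MeV/c

p ≈ 3590 MeV/c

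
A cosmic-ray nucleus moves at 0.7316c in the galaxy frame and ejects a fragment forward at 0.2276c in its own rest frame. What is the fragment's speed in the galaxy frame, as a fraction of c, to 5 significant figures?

Compose boost 2: (0.2276 + 0.7316)/(1 + 0.2276×0.7316) = 0.95920/1.166512 = 0.82228

u ≈ 0.82228c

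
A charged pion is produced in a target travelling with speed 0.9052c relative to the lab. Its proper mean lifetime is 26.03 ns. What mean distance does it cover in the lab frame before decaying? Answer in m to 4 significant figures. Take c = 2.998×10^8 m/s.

d ≈ 16.62 m

γ = 1/√(1 − 0.9052²) = 2.35302
Dilated lifetime: Δt = γτ₀ = 2.35302 × 26.03 ns = 61.2491 ns
d = vΔt = 0.9052c × 61.2491 ns = 2.71379×10^8 m/s × 6.12491×10^-8 s = 16.62 m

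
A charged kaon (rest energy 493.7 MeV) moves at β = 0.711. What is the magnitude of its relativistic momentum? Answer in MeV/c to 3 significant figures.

γ = 1/√(1 − 0.711²) = 1.4221
p = γβm₀c = 1.4221 × 0.711 × 493.7 MeV/c = 499 MeV/c

p ≈ 499 MeV/c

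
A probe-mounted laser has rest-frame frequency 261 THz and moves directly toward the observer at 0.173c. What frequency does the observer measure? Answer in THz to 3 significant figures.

Relativistic Doppler: f_obs = f_src √((1+β)/(1−β))
= 261 × √(1.1730/0.82700) = 261 × 1.1910 = 311 THz

f_obs ≈ 311 THz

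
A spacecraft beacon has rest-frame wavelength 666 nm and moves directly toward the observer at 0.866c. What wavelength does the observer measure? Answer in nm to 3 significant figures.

λ_obs ≈ 178 nm

Relativistic Doppler: λ_obs = λ_src √((1−β)/(1+β))
= 666 × √(0.13400/1.8660) = 666 × 0.26798 = 178 nm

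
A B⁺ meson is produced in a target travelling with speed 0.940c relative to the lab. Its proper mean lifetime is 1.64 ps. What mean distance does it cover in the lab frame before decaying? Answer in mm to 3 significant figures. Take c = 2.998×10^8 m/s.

d ≈ 1.35 mm

γ = 1/√(1 − 0.940²) = 2.9311
Dilated lifetime: Δt = γτ₀ = 2.9311 × 1.64 ps = 4.8069 ps
d = vΔt = 0.940c × 4.8069 ps = 2.8181×10^8 m/s × 4.8069×10^-12 s = 1.35 mm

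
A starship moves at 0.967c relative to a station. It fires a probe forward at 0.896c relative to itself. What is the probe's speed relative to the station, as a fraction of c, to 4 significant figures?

Relativistic velocity addition: u = (u' + v)/(1 + u'v/c²)
= (0.896 + 0.967)/(1 + 0.896×0.967) = 1.863/1.86643 = 0.9982

u ≈ 0.9982c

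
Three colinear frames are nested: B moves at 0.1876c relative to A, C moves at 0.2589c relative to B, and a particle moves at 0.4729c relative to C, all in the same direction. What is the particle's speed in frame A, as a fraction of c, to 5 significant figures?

Compose boost 2: (0.2589 + 0.1876)/(1 + 0.2589×0.1876) = 0.44650/1.048570 = 0.4258182
Compose boost 3: (0.4729 + 0.4258182)/(1 + 0.4729×0.4258182) = 0.8987182/1.201369 = 0.74808

u ≈ 0.74808c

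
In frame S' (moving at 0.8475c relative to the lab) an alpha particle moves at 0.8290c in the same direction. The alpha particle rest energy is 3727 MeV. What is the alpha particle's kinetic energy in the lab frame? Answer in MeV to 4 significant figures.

u_lab = (0.8290 + 0.8475)/(1 + 0.8290×0.8475) = 0.9846835
γ = 1/√(1 − 0.9846835²) = 5.73555
K = (γ − 1)m₀c² = (5.73555 − 1) × 3727 = 4.73555 × 3727 = 17650 MeV

K ≈ 17650 MeV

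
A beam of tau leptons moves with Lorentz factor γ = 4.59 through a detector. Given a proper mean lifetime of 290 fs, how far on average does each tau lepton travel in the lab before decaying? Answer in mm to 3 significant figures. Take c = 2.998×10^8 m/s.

d ≈ 0.389 mm

β = √(1 − 1/γ²) = √(1 − 1/4.59²) = 0.97598
Dilated lifetime: Δt = γτ₀ = 4.59 × 290 fs = 1331.1 fs
d = vΔt = 0.97598c × 1331.1 fs = 2.9260×10^8 m/s × 1.3311×10^-12 s = 0.389 mm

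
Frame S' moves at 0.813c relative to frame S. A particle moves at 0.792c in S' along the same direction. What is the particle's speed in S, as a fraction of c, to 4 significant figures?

u ≈ 0.9763c

Relativistic velocity addition: u = (u' + v)/(1 + u'v/c²)
= (0.792 + 0.813)/(1 + 0.792×0.813) = 1.605/1.64390 = 0.9763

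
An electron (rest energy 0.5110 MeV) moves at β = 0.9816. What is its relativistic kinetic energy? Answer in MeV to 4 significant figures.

γ = 1/√(1 − 0.9816²) = 5.23701
K = (γ − 1)m₀c² = (5.23701 − 1) × 0.5110 MeV = 4.23701 × 0.5110 MeV = 2.165 MeV

K ≈ 2.165 MeV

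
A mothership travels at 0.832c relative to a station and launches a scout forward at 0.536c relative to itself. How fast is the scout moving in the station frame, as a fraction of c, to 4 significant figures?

Compose boost 2: (0.536 + 0.832)/(1 + 0.536×0.832) = 1.368/1.44595 = 0.9461

u ≈ 0.9461c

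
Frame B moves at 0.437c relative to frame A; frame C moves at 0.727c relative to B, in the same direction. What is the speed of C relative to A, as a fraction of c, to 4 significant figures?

u ≈ 0.8834c

Compose boost 2: (0.727 + 0.437)/(1 + 0.727×0.437) = 1.164/1.31770 = 0.8834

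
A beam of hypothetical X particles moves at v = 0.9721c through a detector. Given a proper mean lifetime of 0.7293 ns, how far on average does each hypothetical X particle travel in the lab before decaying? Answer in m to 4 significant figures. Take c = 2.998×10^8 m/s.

γ = 1/√(1 − 0.9721²) = 4.26318
Dilated lifetime: Δt = γτ₀ = 4.26318 × 0.7293 ns = 3.10914 ns
d = vΔt = 0.9721c × 3.10914 ns = 2.91436×10^8 m/s × 3.10914×10^-9 s = 0.9061 m

d ≈ 0.9061 m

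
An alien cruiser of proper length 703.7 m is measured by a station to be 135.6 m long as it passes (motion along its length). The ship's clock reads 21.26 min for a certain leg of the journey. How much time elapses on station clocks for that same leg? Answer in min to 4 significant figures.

Length contraction ⇒ γ = L₀/L = 703.7/135.6 = 5.18953
Time dilation: Δt = γτ₀ = 5.18953 × 21.26 min = 110.3 min

Δt ≈ 110.3 min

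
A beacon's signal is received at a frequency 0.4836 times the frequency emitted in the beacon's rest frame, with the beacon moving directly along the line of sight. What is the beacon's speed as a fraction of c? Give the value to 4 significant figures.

β ≈ 0.6209

f_obs/f_src = √((1−β)/(1+β)) = 0.4836  ⇒  (1−β)/(1+β) = 0.233869
β = |1 − D²|/(1 + D²) = |1 − 0.233869|/(1 + 0.233869) = 0.6209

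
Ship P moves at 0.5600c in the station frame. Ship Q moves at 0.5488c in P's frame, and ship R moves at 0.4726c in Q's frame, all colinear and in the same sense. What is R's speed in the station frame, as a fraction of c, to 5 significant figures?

u ≈ 0.94283c

Compose boost 2: (0.5488 + 0.5600)/(1 + 0.5488×0.5600) = 1.1088/1.307328 = 0.8481422
Compose boost 3: (0.4726 + 0.8481422)/(1 + 0.4726×0.8481422) = 1.320742/1.400832 = 0.94283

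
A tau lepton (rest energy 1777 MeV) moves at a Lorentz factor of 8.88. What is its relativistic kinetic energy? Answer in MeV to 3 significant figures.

K ≈ 14000 MeV

γ = 8.88 (given)
K = (γ − 1)m₀c² = (8.88 − 1) × 1777 MeV = 7.8800 × 1777 MeV = 14000 MeV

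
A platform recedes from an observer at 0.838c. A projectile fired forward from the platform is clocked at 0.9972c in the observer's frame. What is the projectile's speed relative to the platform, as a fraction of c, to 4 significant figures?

Inverse velocity addition: u' = (u − v)/(1 − uv/c²)
= (0.9972 − 0.838)/(1 − 0.9972×0.838) = 0.1592/0.164346 = 0.9687

u' ≈ 0.9687c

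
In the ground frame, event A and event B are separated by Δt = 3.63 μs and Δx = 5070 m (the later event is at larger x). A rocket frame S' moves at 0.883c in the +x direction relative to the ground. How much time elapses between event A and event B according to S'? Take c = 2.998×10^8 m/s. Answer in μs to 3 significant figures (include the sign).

γ = 1/√(1 − 0.883²) = 2.1305
Δt' = γ(Δt − vΔx/c²) = 2.1305 × (3.63 μs − 0.883×5070 m / (2.998×10^8 m/s))
= 2.1305 × (-11.303 μs) = -24.1 μs

Δt' ≈ -24.1 μs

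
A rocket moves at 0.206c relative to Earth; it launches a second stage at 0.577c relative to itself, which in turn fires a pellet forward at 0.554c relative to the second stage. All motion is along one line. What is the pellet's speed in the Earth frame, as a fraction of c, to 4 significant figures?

Compose boost 2: (0.577 + 0.206)/(1 + 0.577×0.206) = 0.7830/1.11886 = 0.699818
Compose boost 3: (0.554 + 0.699818)/(1 + 0.554×0.699818) = 1.25382/1.38770 = 0.9035

u ≈ 0.9035c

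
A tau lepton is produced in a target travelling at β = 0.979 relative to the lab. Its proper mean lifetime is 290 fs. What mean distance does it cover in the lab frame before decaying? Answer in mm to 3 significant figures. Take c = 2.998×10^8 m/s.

γ = 1/√(1 − 0.979²) = 4.9053
Dilated lifetime: Δt = γτ₀ = 4.9053 × 290 fs = 1422.5 fs
d = vΔt = 0.979c × 1422.5 fs = 2.9350×10^8 m/s × 1.4225×10^-12 s = 0.418 mm

d ≈ 0.418 mm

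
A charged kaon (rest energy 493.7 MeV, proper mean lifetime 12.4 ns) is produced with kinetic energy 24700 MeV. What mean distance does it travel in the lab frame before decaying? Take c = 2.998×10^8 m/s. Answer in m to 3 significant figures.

γ = 1 + K/(m₀c²) = 1 + 24700/493.7 = 51.030
β = √(1 − 1/γ²) = 0.99981
Dilated lifetime: γτ₀ = 51.030 × 12.4 ns = 632.78 ns
d = βc·γτ₀ = 0.99981 × (2.998×10^8 m/s) × 6.3278×10^-7 s = 190 m

d ≈ 190 m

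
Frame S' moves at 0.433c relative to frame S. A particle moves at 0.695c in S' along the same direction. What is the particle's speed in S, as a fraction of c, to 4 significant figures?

Relativistic velocity addition: u = (u' + v)/(1 + u'v/c²)
= (0.695 + 0.433)/(1 + 0.695×0.433) = 1.128/1.30093 = 0.8671

u ≈ 0.8671c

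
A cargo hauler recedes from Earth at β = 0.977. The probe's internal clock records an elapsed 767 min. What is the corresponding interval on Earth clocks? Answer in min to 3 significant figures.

Δt ≈ 3600 min

γ = 1/√(1 − 0.977²) = 4.6896
Time dilation: Δt = γτ₀ = 4.6896 × 767 min = 3600 min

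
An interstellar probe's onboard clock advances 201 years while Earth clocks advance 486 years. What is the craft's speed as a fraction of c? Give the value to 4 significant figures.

β ≈ 0.9105

γ = Δt/τ₀ = 486/201 = 2.41791
β = √(1 − 1/γ²) = √(1 − 1/2.41791²) = 0.9105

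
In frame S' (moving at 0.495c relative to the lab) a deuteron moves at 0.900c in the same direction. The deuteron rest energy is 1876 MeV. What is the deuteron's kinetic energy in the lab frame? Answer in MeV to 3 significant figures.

K ≈ 5280 MeV

u_lab = (0.900 + 0.495)/(1 + 0.900×0.495) = 0.965064
γ = 1/√(1 − 0.965064²) = 3.8166
K = (γ − 1)m₀c² = (3.8166 − 1) × 1876 = 2.8166 × 1876 = 5280 MeV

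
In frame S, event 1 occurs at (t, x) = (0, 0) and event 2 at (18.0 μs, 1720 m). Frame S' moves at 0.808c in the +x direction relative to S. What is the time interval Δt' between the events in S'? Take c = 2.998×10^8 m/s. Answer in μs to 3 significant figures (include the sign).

γ = 1/√(1 − 0.808²) = 1.6973
Δt' = γ(Δt − vΔx/c²) = 1.6973 × (18.0 μs − 0.808×1720 m / (2.998×10^8 m/s))
= 1.6973 × (13.364 μs) = 22.7 μs

Δt' ≈ 22.7 μs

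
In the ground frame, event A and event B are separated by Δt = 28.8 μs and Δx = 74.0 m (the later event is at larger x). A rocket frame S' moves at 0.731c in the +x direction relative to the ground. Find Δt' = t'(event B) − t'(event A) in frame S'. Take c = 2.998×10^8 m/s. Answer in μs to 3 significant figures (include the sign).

γ = 1/√(1 − 0.731²) = 1.4655
Δt' = γ(Δt − vΔx/c²) = 1.4655 × (28.8 μs − 0.731×74.0 m / (2.998×10^8 m/s))
= 1.4655 × (28.620 μs) = 41.9 μs

Δt' ≈ 41.9 μs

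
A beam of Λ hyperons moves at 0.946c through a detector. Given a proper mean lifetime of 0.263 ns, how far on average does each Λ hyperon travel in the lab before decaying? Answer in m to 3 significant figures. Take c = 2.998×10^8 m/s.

d ≈ 0.230 m

γ = 1/√(1 − 0.946²) = 3.0848
Dilated lifetime: Δt = γτ₀ = 3.0848 × 0.263 ns = 0.81131 ns
d = vΔt = 0.946c × 0.81131 ns = 2.8361×10^8 m/s × 8.1131×10^-10 s = 0.230 m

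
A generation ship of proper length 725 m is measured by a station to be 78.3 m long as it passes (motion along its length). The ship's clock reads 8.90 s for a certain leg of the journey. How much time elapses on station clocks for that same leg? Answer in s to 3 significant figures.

Δt ≈ 82.4 s

Length contraction ⇒ γ = L₀/L = 725/78.3 = 9.2593
Time dilation: Δt = γτ₀ = 9.2593 × 8.90 s = 82.4 s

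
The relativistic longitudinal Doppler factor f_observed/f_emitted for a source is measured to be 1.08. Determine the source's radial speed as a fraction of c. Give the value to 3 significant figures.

f_obs/f_src = √((1+β)/(1−β)) = 1.08  ⇒  (1+β)/(1−β) = 1.1664
β = |1 − D²|/(1 + D²) = |1 − 1.1664|/(1 + 1.1664) = 0.0768

β ≈ 0.0768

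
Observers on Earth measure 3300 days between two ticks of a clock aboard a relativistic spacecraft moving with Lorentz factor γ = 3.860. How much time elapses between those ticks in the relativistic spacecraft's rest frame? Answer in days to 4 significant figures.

τ₀ ≈ 854.9 days

γ = 3.860 (given)
Proper time: τ₀ = Δt/γ = 3300/3.860 = 854.9 days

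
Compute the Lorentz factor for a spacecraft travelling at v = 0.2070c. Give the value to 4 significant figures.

γ ≈ 1.022

γ = 1/√(1 − β²) = 1/√(1 − 0.2070²) = 1/√(0.957151) = 1.022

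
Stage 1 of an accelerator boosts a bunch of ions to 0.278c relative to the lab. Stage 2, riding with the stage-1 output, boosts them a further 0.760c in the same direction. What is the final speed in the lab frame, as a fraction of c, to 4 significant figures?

Compose boost 2: (0.760 + 0.278)/(1 + 0.760×0.278) = 1.038/1.21128 = 0.8569

u ≈ 0.8569c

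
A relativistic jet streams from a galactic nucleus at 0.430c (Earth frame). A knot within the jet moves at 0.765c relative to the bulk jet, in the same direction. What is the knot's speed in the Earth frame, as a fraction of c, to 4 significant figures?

u ≈ 0.8992c

Relativistic velocity addition: u = (u' + v)/(1 + u'v/c²)
= (0.765 + 0.430)/(1 + 0.765×0.430) = 1.195/1.32895 = 0.8992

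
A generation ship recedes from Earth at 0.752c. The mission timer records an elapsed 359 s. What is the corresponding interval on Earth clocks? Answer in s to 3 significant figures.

Δt ≈ 545 s

γ = 1/√(1 − 0.752²) = 1.5171
Time dilation: Δt = γτ₀ = 1.5171 × 359 s = 545 s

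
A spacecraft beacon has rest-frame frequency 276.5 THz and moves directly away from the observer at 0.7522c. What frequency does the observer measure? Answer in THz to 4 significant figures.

Relativistic Doppler: f_obs = f_src √((1−β)/(1+β))
= 276.5 × √(0.247800/1.75220) = 276.5 × 0.376061 = 104.0 THz

f_obs ≈ 104.0 THz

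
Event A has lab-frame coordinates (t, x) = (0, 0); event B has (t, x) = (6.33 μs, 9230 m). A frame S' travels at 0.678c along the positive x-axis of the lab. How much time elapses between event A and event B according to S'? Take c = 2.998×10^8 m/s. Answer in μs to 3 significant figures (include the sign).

Δt' ≈ -19.8 μs

γ = 1/√(1 − 0.678²) = 1.3604
Δt' = γ(Δt − vΔx/c²) = 1.3604 × (6.33 μs − 0.678×9230 m / (2.998×10^8 m/s))
= 1.3604 × (-14.544 μs) = -19.8 μs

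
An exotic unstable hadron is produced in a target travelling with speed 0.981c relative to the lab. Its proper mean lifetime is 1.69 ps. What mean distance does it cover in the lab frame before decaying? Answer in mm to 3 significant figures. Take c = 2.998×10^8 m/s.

d ≈ 2.56 mm

γ = 1/√(1 − 0.981²) = 5.1544
Dilated lifetime: Δt = γτ₀ = 5.1544 × 1.69 ps = 8.7110 ps
d = vΔt = 0.981c × 8.7110 ps = 2.9410×10^8 m/s × 8.7110×10^-12 s = 2.56 mm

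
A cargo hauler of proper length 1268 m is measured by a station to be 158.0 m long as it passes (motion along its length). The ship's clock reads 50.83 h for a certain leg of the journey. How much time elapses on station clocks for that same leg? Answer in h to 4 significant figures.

Δt ≈ 407.9 h

Length contraction ⇒ γ = L₀/L = 1268/158.0 = 8.02532
Time dilation: Δt = γτ₀ = 8.02532 × 50.83 h = 407.9 h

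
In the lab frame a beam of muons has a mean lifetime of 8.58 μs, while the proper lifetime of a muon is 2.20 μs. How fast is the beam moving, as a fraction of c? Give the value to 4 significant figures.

γ = Δt/τ₀ = 8.58/2.20 = 3.90000
β = √(1 − 1/γ²) = √(1 − 1/3.90000²) = 0.9666

β ≈ 0.9666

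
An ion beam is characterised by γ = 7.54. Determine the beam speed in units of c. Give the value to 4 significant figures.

β ≈ 0.9912

β = √(1 − 1/γ²) = √(1 − 1/7.54²) = √(0.982410) = 0.9912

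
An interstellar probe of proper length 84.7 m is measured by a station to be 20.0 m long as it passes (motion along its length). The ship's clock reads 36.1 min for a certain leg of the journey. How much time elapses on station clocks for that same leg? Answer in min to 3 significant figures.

Δt ≈ 153 min

Length contraction ⇒ γ = L₀/L = 84.7/20.0 = 4.2350
Time dilation: Δt = γτ₀ = 4.2350 × 36.1 min = 153 min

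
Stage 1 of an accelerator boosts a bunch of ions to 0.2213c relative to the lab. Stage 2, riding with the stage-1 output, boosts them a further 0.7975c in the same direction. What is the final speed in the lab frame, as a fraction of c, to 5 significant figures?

Compose boost 2: (0.7975 + 0.2213)/(1 + 0.7975×0.2213) = 1.0188/1.176487 = 0.86597

u ≈ 0.86597c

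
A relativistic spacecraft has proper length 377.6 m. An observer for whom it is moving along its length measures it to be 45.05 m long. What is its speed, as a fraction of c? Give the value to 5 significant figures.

β ≈ 0.99286

γ = L₀/L = 377.6/45.05 = 8.381798
β = √(1 − 1/γ²) = 0.99286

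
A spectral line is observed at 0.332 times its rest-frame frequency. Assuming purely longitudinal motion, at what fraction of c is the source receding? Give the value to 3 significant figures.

β ≈ 0.801

f_obs/f_src = √((1−β)/(1+β)) = 0.332  ⇒  (1−β)/(1+β) = 0.11022
β = |1 − D²|/(1 + D²) = |1 − 0.11022|/(1 + 0.11022) = 0.801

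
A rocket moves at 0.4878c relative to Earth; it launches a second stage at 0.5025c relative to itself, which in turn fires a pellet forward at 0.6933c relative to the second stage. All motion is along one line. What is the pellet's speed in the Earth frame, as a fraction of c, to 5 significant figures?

Compose boost 2: (0.5025 + 0.4878)/(1 + 0.5025×0.4878) = 0.99030/1.245119 = 0.7953453
Compose boost 3: (0.6933 + 0.7953453)/(1 + 0.6933×0.7953453) = 1.488645/1.551413 = 0.95954

u ≈ 0.95954c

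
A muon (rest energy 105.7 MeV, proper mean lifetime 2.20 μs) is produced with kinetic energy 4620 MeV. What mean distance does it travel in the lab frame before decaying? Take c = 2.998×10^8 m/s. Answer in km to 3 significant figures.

γ = 1 + K/(m₀c²) = 1 + 4620/105.7 = 44.709
β = √(1 − 1/γ²) = 0.99975
Dilated lifetime: γτ₀ = 44.709 × 2.20 μs = 98.359 μs
d = βc·γτ₀ = 0.99975 × (2.998×10^8 m/s) × 9.8359×10^-5 s = 29.5 km

d ≈ 29.5 km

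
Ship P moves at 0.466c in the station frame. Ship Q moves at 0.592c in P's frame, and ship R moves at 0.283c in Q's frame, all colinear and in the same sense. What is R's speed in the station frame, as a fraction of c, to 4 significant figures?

u ≈ 0.9008c

Compose boost 2: (0.592 + 0.466)/(1 + 0.592×0.466) = 1.058/1.27587 = 0.829237
Compose boost 3: (0.283 + 0.829237)/(1 + 0.283×0.829237) = 1.11224/1.23467 = 0.9008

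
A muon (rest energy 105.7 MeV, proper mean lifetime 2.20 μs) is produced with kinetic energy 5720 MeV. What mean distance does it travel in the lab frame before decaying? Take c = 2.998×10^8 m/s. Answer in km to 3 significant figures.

d ≈ 36.3 km

γ = 1 + K/(m₀c²) = 1 + 5720/105.7 = 55.115
β = √(1 − 1/γ²) = 0.99984
Dilated lifetime: γτ₀ = 55.115 × 2.20 μs = 121.25 μs
d = βc·γτ₀ = 0.99984 × (2.998×10^8 m/s) × 0.00012125 s = 36.3 km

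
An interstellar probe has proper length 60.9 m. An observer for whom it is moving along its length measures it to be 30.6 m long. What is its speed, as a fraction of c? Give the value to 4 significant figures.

β ≈ 0.8646

γ = L₀/L = 60.9/30.6 = 1.99020
β = √(1 − 1/γ²) = 0.8646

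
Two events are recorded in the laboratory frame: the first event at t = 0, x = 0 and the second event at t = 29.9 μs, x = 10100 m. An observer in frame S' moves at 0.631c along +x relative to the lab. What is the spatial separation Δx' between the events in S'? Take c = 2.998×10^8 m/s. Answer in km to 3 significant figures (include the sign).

Δx' ≈ 5.73 km

γ = 1/√(1 − 0.631²) = 1.2890
Δx' = γ(Δx − vΔt) = 1.2890 × (10100 m − 0.631×(2.998×10^8 m/s)×29.9×10^-6 s)
= 1.2890 × (4443.7 m) = 5.73 km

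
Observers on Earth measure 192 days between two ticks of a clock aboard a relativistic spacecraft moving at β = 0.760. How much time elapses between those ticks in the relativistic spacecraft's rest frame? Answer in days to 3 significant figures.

γ = 1/√(1 − 0.760²) = 1.5386
Proper time: τ₀ = Δt/γ = 192/1.5386 = 125 days

τ₀ ≈ 125 days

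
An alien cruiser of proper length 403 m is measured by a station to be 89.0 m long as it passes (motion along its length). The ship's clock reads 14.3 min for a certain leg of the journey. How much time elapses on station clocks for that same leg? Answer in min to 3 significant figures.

Δt ≈ 64.8 min

Length contraction ⇒ γ = L₀/L = 403/89.0 = 4.5281
Time dilation: Δt = γτ₀ = 4.5281 × 14.3 min = 64.8 min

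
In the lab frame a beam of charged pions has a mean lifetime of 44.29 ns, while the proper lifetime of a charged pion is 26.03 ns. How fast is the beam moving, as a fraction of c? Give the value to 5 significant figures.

β ≈ 0.80907

γ = Δt/τ₀ = 44.29/26.03 = 1.701498
β = √(1 − 1/γ²) = √(1 − 1/1.701498²) = 0.80907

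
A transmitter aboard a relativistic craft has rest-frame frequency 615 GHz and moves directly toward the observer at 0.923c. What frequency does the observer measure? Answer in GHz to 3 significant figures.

Relativistic Doppler: f_obs = f_src √((1+β)/(1−β))
= 615 × √(1.9230/0.077000) = 615 × 4.9974 = 3070 GHz

f_obs ≈ 3070 GHz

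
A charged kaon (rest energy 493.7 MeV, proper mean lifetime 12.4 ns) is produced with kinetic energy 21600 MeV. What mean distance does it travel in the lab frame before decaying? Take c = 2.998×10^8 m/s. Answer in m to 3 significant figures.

γ = 1 + K/(m₀c²) = 1 + 21600/493.7 = 44.751
β = √(1 − 1/γ²) = 0.99975
Dilated lifetime: γτ₀ = 44.751 × 12.4 ns = 554.92 ns
d = βc·γτ₀ = 0.99975 × (2.998×10^8 m/s) × 5.5492×10^-7 s = 166 m

d ≈ 166 m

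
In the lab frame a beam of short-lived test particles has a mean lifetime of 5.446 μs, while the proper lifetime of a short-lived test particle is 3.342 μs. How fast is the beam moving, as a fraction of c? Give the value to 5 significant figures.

β ≈ 0.78957

γ = Δt/τ₀ = 5.446/3.342 = 1.629563
β = √(1 − 1/γ²) = √(1 − 1/1.629563²) = 0.78957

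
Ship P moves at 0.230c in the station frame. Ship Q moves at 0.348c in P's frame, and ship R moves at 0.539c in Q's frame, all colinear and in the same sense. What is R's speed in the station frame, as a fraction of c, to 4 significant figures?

Compose boost 2: (0.348 + 0.230)/(1 + 0.348×0.230) = 0.5780/1.08004 = 0.535165
Compose boost 3: (0.539 + 0.535165)/(1 + 0.539×0.535165) = 1.07417/1.28845 = 0.8337

u ≈ 0.8337c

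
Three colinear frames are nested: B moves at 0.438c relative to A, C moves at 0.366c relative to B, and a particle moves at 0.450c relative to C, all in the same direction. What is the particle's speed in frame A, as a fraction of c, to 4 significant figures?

Compose boost 2: (0.366 + 0.438)/(1 + 0.366×0.438) = 0.8040/1.16031 = 0.692919
Compose boost 3: (0.450 + 0.692919)/(1 + 0.450×0.692919) = 1.14292/1.31181 = 0.8713

u ≈ 0.8713c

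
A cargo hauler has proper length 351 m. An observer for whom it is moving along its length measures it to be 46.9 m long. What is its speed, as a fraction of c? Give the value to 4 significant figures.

β ≈ 0.9910

γ = L₀/L = 351/46.9 = 7.48401
β = √(1 − 1/γ²) = 0.9910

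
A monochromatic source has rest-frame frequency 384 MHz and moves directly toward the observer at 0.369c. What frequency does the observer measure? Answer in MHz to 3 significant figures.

Relativistic Doppler: f_obs = f_src √((1+β)/(1−β))
= 384 × √(1.3690/0.63100) = 384 × 1.4729 = 566 MHz

f_obs ≈ 566 MHz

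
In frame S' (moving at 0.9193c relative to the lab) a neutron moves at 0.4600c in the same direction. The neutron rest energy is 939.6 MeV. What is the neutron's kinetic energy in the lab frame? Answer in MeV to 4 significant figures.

K ≈ 2886 MeV

u_lab = (0.4600 + 0.9193)/(1 + 0.4600×0.9193) = 0.9693733
γ = 1/√(1 − 0.9693733²) = 4.07180
K = (γ − 1)m₀c² = (4.07180 − 1) × 939.6 = 3.07180 × 939.6 = 2886 MeV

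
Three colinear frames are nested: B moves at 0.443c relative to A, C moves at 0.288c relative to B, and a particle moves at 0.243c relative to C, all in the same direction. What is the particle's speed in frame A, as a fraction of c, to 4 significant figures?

u ≈ 0.7700c

Compose boost 2: (0.288 + 0.443)/(1 + 0.288×0.443) = 0.7310/1.12758 = 0.648289
Compose boost 3: (0.243 + 0.648289)/(1 + 0.243×0.648289) = 0.891289/1.15753 = 0.7700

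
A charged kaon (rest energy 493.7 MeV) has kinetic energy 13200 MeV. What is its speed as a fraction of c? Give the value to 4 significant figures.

β ≈ 0.9993

γ = 1 + K/(m₀c²) = 1 + 13200/493.7 = 27.7369
β = √(1 − 1/γ²) = 0.9993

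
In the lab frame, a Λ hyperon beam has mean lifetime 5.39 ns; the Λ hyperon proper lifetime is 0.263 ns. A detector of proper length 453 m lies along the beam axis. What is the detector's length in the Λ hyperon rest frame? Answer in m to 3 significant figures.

Time dilation ⇒ γ = Δt/τ₀ = 5.39/0.263 = 20.494
Length contraction: L = L₀/γ = 453/20.494 = 22.1 m

L ≈ 22.1 m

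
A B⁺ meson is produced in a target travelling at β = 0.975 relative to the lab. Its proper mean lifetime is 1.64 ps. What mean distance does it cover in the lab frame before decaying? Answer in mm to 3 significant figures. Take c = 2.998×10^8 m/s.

d ≈ 2.16 mm

γ = 1/√(1 − 0.975²) = 4.5004
Dilated lifetime: Δt = γτ₀ = 4.5004 × 1.64 ps = 7.3806 ps
d = vΔt = 0.975c × 7.3806 ps = 2.9230×10^8 m/s × 7.3806×10^-12 s = 2.16 mm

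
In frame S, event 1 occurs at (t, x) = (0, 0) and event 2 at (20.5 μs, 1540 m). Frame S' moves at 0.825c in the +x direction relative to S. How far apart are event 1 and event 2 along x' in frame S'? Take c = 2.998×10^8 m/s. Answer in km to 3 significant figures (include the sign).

γ = 1/√(1 − 0.825²) = 1.7695
Δx' = γ(Δx − vΔt) = 1.7695 × (1540 m − 0.825×(2.998×10^8 m/s)×20.5×10^-6 s)
= 1.7695 × (-3530.4 m) = -6.25 km

Δx' ≈ -6.25 km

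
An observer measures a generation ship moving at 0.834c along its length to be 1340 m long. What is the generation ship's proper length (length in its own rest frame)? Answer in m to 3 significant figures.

L₀ ≈ 2430 m

γ = 1/√(1 − 0.834²) = 1.8124
L₀ = γL = 1.8124 × 1340 = 2430 m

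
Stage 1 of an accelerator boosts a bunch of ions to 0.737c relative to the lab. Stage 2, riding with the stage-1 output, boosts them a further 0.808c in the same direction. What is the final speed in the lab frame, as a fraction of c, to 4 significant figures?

u ≈ 0.9684c

Compose boost 2: (0.808 + 0.737)/(1 + 0.808×0.737) = 1.545/1.59550 = 0.9684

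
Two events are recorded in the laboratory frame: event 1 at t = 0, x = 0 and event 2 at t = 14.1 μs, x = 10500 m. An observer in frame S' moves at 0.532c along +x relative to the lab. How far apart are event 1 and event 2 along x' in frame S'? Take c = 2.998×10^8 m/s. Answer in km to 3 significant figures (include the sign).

γ = 1/√(1 − 0.532²) = 1.1810
Δx' = γ(Δx − vΔt) = 1.1810 × (10500 m − 0.532×(2.998×10^8 m/s)×14.1×10^-6 s)
= 1.1810 × (8251.1 m) = 9.74 km

Δx' ≈ 9.74 km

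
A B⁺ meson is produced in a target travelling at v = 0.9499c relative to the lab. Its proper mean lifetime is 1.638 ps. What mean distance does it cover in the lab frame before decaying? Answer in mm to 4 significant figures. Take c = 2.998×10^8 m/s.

d ≈ 1.492 mm

γ = 1/√(1 − 0.9499²) = 3.19945
Dilated lifetime: Δt = γτ₀ = 3.19945 × 1.638 ps = 5.24069 ps
d = vΔt = 0.9499c × 5.24069 ps = 2.84780×10^8 m/s × 5.24069×10^-12 s = 1.492 mm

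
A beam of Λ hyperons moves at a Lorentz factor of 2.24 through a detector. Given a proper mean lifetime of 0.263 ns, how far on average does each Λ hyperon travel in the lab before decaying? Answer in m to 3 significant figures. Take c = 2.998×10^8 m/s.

d ≈ 0.158 m

β = √(1 − 1/γ²) = √(1 − 1/2.24²) = 0.89482
Dilated lifetime: Δt = γτ₀ = 2.24 × 0.263 ns = 0.58912 ns
d = vΔt = 0.89482c × 0.58912 ns = 2.6827×10^8 m/s × 5.8912×10^-10 s = 0.158 m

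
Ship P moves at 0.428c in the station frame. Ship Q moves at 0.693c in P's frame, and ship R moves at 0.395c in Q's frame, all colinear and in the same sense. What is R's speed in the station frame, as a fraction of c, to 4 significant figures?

u ≈ 0.9389c

Compose boost 2: (0.693 + 0.428)/(1 + 0.693×0.428) = 1.121/1.29660 = 0.864566
Compose boost 3: (0.395 + 0.864566)/(1 + 0.395×0.864566) = 1.25957/1.34150 = 0.9389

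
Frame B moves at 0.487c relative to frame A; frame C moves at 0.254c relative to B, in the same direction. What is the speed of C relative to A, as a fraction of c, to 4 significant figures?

u ≈ 0.6594c

Compose boost 2: (0.254 + 0.487)/(1 + 0.254×0.487) = 0.7410/1.12370 = 0.6594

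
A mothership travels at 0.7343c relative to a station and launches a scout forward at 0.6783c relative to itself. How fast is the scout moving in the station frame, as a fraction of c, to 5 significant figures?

Compose boost 2: (0.6783 + 0.7343)/(1 + 0.6783×0.7343) = 1.4126/1.498076 = 0.94294

u ≈ 0.94294c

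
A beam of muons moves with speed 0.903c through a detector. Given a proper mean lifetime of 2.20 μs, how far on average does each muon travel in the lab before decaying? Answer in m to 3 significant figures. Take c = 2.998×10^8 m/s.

d ≈ 1390 m

γ = 1/√(1 − 0.903²) = 2.3275
Dilated lifetime: Δt = γτ₀ = 2.3275 × 2.20 μs = 5.1206 μs
d = vΔt = 0.903c × 5.1206 μs = 2.7072×10^8 m/s × 5.1206×10^-6 s = 1390 m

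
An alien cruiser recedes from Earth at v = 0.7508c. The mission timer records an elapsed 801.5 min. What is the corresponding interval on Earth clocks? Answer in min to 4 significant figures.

Δt ≈ 1213 min

γ = 1/√(1 − 0.7508²) = 1.51394
Time dilation: Δt = γτ₀ = 1.51394 × 801.5 min = 1213 min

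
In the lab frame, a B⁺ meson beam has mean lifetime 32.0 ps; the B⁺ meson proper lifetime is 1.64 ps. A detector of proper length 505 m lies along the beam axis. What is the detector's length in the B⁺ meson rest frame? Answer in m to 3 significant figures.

Time dilation ⇒ γ = Δt/τ₀ = 32.0/1.64 = 19.512
Length contraction: L = L₀/γ = 505/19.512 = 25.9 m

L ≈ 25.9 m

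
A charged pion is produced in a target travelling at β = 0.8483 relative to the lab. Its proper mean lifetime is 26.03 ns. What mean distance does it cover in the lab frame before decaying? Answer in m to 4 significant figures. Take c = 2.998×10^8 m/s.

d ≈ 12.50 m

γ = 1/√(1 − 0.8483²) = 1.88852
Dilated lifetime: Δt = γτ₀ = 1.88852 × 26.03 ns = 49.1581 ns
d = vΔt = 0.8483c × 49.1581 ns = 2.54320×10^8 m/s × 4.91581×10^-8 s = 12.50 m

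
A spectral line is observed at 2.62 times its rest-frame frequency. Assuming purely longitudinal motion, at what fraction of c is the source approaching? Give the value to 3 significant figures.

f_obs/f_src = √((1+β)/(1−β)) = 2.62  ⇒  (1+β)/(1−β) = 6.8644
β = |1 − D²|/(1 + D²) = |1 − 6.8644|/(1 + 6.8644) = 0.746

β ≈ 0.746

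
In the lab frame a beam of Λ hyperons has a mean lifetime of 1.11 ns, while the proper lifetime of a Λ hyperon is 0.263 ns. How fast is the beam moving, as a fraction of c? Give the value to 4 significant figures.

γ = Δt/τ₀ = 1.11/0.263 = 4.22053
β = √(1 − 1/γ²) = √(1 − 1/4.22053²) = 0.9715

β ≈ 0.9715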